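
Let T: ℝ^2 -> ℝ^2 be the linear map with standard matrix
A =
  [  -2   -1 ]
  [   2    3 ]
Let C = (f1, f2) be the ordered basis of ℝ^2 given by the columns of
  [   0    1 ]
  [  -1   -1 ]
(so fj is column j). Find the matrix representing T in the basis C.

[[2, 2], [1, -1]]

With P the matrix whose columns are f1, f2, [T]_C = P^(-1) A P.
Column by column: T(f1) = A f1 = [1, -3]; its C-coordinates [2, 1] give column 1.
Continuing for each basis vector yields [T]_C = [[2, 2], [1, -1]].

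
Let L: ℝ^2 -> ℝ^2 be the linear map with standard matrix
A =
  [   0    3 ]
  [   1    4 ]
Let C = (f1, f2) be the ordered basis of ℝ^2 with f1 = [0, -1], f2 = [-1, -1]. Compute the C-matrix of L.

Let P have columns f1, f2. Then [L]_C = P^(-1) A P.
Here det P = -1, so P^(-1) is integer; computing A P first and then P^(-1)(A P) gives [[1, 2], [3, 3]].

[[1, 2], [3, 3]]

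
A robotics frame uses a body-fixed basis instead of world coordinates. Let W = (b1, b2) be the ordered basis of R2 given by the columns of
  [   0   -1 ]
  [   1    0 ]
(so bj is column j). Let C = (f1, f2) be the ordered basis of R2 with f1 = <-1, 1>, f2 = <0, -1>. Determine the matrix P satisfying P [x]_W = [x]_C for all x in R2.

[[0, 1], [-1, 1]]

Take x = bj: its W-coordinates are the j-th standard unit vector, so P e_j — column j of P — equals [bj]_C.
b1 = 0·f1 - f2, giving column 1 = <0, -1>; repeating for each j gives P = [[0, 1], [-1, 1]].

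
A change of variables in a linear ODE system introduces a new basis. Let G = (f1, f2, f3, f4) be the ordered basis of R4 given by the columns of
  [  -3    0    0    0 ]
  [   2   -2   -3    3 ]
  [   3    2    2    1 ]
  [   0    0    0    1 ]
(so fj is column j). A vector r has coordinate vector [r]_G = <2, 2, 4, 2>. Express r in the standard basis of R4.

<-6, -6, 20, 2>

By definition r = 2f1 + 2f2 + 4f3 + 2f4.
Summing componentwise gives <-6, -6, 20, 2>.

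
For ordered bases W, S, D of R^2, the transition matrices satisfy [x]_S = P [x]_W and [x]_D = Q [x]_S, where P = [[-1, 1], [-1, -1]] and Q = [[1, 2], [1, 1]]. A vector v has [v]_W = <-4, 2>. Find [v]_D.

Apply P to get S-coordinates <6, 2>, then Q to get D-coordinates.
The result is [v]_D = <10, 8>.

<10, 8>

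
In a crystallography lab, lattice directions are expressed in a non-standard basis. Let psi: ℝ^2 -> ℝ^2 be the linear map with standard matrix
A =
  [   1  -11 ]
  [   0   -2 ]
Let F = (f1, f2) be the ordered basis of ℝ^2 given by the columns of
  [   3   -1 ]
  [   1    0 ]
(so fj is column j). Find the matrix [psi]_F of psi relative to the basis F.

The j-th column of [psi]_F is [psi(fj)]_F.
psi(f1) = A f1 = <-8, -2> = -2f1 + 2f2, so column 1 is <-2, 2>.
Repeating for f2 and assembling the columns gives [[-2, 0], [2, 1]].

[[-2, 0], [2, 1]]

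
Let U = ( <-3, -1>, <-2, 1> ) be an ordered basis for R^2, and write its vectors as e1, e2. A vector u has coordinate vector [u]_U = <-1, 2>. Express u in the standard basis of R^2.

u = M [u]_U, where M has columns e1, e2.
Carrying out the matrix-vector product, u = <-1, 3>.

<-1, 3>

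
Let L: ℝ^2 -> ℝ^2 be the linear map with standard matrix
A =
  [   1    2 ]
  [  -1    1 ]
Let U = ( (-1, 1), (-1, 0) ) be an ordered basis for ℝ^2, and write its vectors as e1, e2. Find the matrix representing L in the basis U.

[[2, 1], [-3, 0]]

Let P have columns e1, e2. Then [L]_U = P^(-1) A P.
Here det P = 1, so P^(-1) is integer; computing A P first and then P^(-1)(A P) gives [[2, 1], [-3, 0]].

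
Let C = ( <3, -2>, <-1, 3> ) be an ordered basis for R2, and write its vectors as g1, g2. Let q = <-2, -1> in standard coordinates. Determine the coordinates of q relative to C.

Write q = c_1 g1 + c_2 g2 and solve for the c_i.
System: 3c_1 - c_2 = -2, -2c_1 + 3c_2 = -1; solving gives c_1 = -1, c_2 = -1.
Check: -g1 - g2 = <-2, -1>.

<-1, -1>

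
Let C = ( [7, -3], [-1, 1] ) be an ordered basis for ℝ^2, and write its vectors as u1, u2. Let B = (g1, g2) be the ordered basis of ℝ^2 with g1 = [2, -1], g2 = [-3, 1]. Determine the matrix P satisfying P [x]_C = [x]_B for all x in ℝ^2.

[[2, -2], [-1, -1]]

Let M have columns uj and N have columns gj. Then for every x, N [x]_B = x = M [x]_C, so P = N^(-1) M.
Since det N = -1, N^(-1) has integer entries; multiplying gives P = [[2, -2], [-1, -1]].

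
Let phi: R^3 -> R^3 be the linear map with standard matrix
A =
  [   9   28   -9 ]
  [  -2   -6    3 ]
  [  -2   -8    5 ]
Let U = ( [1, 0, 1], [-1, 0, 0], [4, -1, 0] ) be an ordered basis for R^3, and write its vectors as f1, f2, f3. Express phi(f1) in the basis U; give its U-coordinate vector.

Compute phi(f1) = A f1 = [0, 1, 3] in standard coordinates.
Then write this in U-coordinates: solve for y in y_1 f1 + ... + y_3 f3 = [0, 1, 3].
This gives y = [3, -1, -1], which is column 1 of [phi]_U.

[3, -1, -1]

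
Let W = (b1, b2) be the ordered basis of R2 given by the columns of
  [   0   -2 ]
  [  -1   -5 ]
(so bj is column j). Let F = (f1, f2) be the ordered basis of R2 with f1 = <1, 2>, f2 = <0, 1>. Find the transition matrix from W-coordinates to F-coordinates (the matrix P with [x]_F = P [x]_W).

[[0, -2], [-1, -1]]

Let M have columns bj and N have columns fj. Then for every x, N [x]_F = x = M [x]_W, so P = N^(-1) M.
Since det N = 1, N^(-1) has integer entries; multiplying gives P = [[0, -2], [-1, -1]].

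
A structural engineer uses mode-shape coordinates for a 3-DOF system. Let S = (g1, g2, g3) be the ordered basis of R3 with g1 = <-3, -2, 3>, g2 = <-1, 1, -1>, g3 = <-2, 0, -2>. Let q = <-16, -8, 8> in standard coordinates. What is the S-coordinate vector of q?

<4, 0, 2>

Write q = c_1 g1 + ... + c_3 g3 and solve for the c_i.
Gaussian elimination on [M | q] yields c = (4, 0, 2).
Check: 4g1 + 0·g2 + 2g3 = <-16, -8, 8>.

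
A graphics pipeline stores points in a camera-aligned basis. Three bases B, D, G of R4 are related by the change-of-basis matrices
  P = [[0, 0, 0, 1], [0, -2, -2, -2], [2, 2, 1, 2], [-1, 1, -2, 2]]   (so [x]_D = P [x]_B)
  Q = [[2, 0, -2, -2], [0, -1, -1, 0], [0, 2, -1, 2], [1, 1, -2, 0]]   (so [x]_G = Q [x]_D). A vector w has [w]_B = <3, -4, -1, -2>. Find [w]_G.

First [w]_D = P [w]_B = <-2, 14, -7, -9>.
Then [w]_G = Q [w]_D = <28, -7, 17, 26>.

<28, -7, 17, 26>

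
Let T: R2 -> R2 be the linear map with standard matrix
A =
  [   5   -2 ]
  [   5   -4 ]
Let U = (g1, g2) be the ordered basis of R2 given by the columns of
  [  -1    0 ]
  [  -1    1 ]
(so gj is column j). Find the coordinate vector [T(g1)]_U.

(3, 2)

Compute T(g1) = A g1 = (-3, -1) in standard coordinates.
Then write this in U-coordinates: solve for y in y_1 g1 + y_2 g2 = (-3, -1).
This gives y = (3, 2), which is column 1 of [T]_U.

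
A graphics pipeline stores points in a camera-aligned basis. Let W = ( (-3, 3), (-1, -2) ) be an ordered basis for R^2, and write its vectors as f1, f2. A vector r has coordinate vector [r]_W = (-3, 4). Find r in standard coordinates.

The coordinates say r = -3f1 + 4f2; adding the scaled basis vectors gives (5, -17).

(5, -17)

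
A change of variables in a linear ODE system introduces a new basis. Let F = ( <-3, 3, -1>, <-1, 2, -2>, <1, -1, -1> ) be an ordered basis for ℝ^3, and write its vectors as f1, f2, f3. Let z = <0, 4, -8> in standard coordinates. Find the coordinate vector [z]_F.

<-1, 4, 1>

Write z = c_1 f1 + ... + c_3 f3 and solve for the c_i.
Solving this 3x3 system gives c = (-1, 4, 1).
Check: -f1 + 4f2 + f3 = <0, 4, -8>.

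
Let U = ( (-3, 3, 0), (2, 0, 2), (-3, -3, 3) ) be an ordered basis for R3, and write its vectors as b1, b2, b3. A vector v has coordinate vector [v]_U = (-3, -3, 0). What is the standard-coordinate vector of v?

(3, -9, -6)

v = M [v]_U, where M has columns b1, ..., b3.
Carrying out the matrix-vector product, v = (3, -9, -6).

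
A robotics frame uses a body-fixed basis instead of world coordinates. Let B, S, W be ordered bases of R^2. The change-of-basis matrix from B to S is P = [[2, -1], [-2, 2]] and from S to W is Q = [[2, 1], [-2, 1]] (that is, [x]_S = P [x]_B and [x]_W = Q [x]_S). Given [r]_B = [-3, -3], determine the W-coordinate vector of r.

[-6, 6]

First [r]_S = P [r]_B = [-3, 0].
Then [r]_W = Q [r]_S = [-6, 6].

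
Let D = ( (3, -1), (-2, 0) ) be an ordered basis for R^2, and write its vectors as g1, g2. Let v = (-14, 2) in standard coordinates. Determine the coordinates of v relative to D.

(-2, 4)

We seek scalars with c_1 g1 + c_2 g2 = v; equivalently solve M c = v where the columns of M are g1, g2.
System: 3c_1 - 2c_2 = -14, -c_1 + 0c_2 = 2; solving gives c_1 = -2, c_2 = 4.
Check: -2g1 + 4g2 = (-14, 2).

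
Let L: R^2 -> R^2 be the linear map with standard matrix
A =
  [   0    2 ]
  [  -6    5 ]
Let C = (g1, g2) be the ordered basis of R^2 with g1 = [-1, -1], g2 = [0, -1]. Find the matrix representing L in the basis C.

[[2, 2], [-3, 3]]

The j-th column of [L]_C is [L(gj)]_C.
L(g1) = A g1 = [-2, 1] = 2g1 - 3g2, so column 1 is [2, -3].
Repeating for g2 and assembling the columns gives [[2, 2], [-3, 3]].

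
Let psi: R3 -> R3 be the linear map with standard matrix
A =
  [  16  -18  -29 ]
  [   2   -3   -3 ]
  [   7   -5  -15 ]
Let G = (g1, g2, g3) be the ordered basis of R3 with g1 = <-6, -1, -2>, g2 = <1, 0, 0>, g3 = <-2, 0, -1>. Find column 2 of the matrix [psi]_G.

<-2, -2, -3>

Compute psi(g2) = A g2 = <16, 2, 7> in standard coordinates.
Then write this in G-coordinates: solve for y in y_1 g1 + ... + y_3 g3 = <16, 2, 7>.
This gives y = <-2, -2, -3>, which is column 2 of [psi]_G.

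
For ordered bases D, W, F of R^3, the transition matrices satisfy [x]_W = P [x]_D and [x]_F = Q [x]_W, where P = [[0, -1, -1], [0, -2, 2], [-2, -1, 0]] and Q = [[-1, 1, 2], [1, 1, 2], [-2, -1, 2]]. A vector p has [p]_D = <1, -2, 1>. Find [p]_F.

Composing the changes, [p]_F = Q P [p]_D.
Q P = [[-4, -3, 3], [-4, -5, 1], [-4, 2, 0]]; applying this to <1, -2, 1> gives <5, 7, -8>.

<5, 7, -8>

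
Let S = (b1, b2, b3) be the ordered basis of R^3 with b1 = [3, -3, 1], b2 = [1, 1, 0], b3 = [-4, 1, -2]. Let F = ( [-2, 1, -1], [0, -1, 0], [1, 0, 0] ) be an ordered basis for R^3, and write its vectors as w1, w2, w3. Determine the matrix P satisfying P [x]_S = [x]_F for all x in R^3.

[[-1, 0, 2], [2, -1, 1], [1, 1, 0]]

Column j of P is [bj]_F, since P maps S-coordinates to F-coordinates.
Expressing b1 in F: b1 = -w1 + 2w2 + w3, so column 1 of P is [-1, 2, 1].
Doing the same for each bj gives P = [[-1, 0, 2], [2, -1, 1], [1, 1, 0]].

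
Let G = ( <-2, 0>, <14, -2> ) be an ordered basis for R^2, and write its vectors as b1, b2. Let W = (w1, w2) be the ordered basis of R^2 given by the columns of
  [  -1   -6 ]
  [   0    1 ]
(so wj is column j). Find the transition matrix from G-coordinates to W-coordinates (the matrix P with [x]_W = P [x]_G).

Column j of P is [bj]_W, since P maps G-coordinates to W-coordinates.
Expressing b1 in W: b1 = 2w1 + 0·w2, so column 1 of P is <2, 0>.
Doing the same for each bj gives P = [[2, -2], [0, -2]].

[[2, -2], [0, -2]]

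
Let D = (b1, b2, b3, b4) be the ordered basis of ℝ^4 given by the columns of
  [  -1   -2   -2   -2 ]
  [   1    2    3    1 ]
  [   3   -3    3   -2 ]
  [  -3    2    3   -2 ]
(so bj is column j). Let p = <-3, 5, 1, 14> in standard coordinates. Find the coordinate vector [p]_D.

<-3, -1, 3, 1>

Write p = c_1 b1 + ... + c_4 b4 and solve for the c_i.
Gaussian elimination on [M | p] yields c = (-3, -1, 3, 1).
Check: -3b1 - b2 + 3b3 + b4 = <-3, 5, 1, 14>.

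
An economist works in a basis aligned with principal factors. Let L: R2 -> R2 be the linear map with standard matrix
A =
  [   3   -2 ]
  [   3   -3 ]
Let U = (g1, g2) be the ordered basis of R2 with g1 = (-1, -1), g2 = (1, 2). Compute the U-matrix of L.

With P the matrix whose columns are g1, g2, [L]_U = P^(-1) A P.
Column by column: L(g1) = A g1 = (-1, 0); its U-coordinates (2, 1) give column 1.
Continuing for each basis vector yields [L]_U = [[2, -1], [1, -2]].

[[2, -1], [1, -2]]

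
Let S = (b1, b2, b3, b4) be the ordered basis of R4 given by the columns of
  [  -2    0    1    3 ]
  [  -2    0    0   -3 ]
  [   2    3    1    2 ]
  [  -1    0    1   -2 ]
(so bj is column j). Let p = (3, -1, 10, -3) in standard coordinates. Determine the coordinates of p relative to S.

We seek scalars with c_1 b1 + ... + c_4 b4 = p; equivalently solve M c = p where the columns of M are b1, ..., b4.
Row-reducing the augmented matrix [M | p] gives c = (-1, 4, -2, 1).
Check: -b1 + 4b2 - 2b3 + b4 = (3, -1, 10, -3).

(-1, 4, -2, 1)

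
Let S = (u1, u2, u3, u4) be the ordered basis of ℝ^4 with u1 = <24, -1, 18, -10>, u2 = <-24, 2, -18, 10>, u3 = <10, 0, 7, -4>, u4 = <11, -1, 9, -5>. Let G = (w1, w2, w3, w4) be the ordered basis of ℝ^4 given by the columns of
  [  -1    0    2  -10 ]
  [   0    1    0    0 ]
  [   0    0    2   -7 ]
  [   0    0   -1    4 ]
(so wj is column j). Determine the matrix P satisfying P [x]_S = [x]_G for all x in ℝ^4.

[[0, 0, 0, 1], [-1, 2, 0, -1], [2, -2, 0, 1], [-2, 2, -1, -1]]

Take x = uj: its S-coordinates are the j-th standard unit vector, so P e_j — column j of P — equals [uj]_G.
u1 = 0·w1 - w2 + 2w3 - 2w4, giving column 1 = <0, -1, 2, -2>; repeating for each j gives P = [[0, 0, 0, 1], [-1, 2, 0, -1], [2, -2, 0, 1], [-2, 2, -1, -1]].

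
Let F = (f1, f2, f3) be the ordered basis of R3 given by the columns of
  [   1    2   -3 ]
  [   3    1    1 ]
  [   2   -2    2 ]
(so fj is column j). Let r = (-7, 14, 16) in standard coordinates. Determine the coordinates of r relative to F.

We seek scalars with c_1 f1 + ... + c_3 f3 = r; equivalently solve M c = r where the columns of M are f1, ..., f3.
Gaussian elimination on [M | r] yields c = (4, -1, 3).
Check: 4f1 - f2 + 3f3 = (-7, 14, 16).

(4, -1, 3)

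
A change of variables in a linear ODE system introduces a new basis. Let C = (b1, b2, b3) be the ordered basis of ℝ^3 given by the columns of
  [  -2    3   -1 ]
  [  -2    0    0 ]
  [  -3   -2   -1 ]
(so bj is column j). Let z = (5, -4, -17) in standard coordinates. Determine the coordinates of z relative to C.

(2, 4, 3)

Write z = c_1 b1 + ... + c_3 b3 and solve for the c_i.
Gaussian elimination on [M | z] yields c = (2, 4, 3).
Check: 2b1 + 4b2 + 3b3 = (5, -4, -17).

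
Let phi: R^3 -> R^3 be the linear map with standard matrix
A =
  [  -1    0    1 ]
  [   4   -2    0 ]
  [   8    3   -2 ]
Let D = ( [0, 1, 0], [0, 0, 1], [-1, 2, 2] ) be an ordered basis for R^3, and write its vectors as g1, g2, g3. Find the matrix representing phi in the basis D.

[[-2, 2, -2], [3, 0, 0], [0, -1, -3]]

With P the matrix whose columns are g1, ..., g3, [phi]_D = P^(-1) A P.
Column by column: phi(g1) = A g1 = [0, -2, 3]; its D-coordinates [-2, 3, 0] give column 1.
Continuing for each basis vector yields [phi]_D = [[-2, 2, -2], [3, 0, 0], [0, -1, -3]].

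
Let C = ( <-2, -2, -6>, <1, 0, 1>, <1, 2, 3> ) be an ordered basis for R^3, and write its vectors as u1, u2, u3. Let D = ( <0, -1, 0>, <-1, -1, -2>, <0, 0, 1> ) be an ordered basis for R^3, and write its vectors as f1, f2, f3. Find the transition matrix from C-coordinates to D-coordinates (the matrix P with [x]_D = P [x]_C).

Column j of P is [uj]_D, since P maps C-coordinates to D-coordinates.
Expressing u1 in D: u1 = 0·f1 + 2f2 - 2f3, so column 1 of P is <0, 2, -2>.
Doing the same for each uj gives P = [[0, 1, -1], [2, -1, -1], [-2, -1, 1]].

[[0, 1, -1], [2, -1, -1], [-2, -1, 1]]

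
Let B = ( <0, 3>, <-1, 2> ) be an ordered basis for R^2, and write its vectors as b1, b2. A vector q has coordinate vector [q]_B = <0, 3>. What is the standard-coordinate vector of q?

The coordinates say q = 0·b1 + 3b2; adding the scaled basis vectors gives <-3, 6>.

<-3, 6>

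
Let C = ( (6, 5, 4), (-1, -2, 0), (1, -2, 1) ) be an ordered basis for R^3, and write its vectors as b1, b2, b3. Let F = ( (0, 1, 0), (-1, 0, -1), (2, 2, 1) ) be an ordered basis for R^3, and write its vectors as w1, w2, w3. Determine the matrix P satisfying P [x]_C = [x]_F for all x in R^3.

[[1, 0, -2], [-2, -1, -1], [2, -1, 0]]

Take x = bj: its C-coordinates are the j-th standard unit vector, so P e_j — column j of P — equals [bj]_F.
b1 = w1 - 2w2 + 2w3, giving column 1 = (1, -2, 2); repeating for each j gives P = [[1, 0, -2], [-2, -1, -1], [2, -1, 0]].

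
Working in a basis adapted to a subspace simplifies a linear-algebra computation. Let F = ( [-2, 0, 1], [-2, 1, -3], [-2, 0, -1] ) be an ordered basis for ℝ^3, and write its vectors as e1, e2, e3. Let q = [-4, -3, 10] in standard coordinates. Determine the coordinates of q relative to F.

[q]_F is the unique c with M c = q, where M has columns e1, ..., e3.
Solving this 3x3 system gives c = (3, -3, 2).
Check: 3e1 - 3e2 + 2e3 = [-4, -3, 10].

[3, -3, 2]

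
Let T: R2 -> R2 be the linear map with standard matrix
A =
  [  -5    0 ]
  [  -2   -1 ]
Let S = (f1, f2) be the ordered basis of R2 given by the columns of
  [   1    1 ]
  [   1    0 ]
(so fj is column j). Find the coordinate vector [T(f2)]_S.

[-2, -3]

Compute T(f2) = A f2 = [-5, -2] in standard coordinates.
Then write this in S-coordinates: solve for y in y_1 f1 + y_2 f2 = [-5, -2].
This gives y = [-2, -3], which is column 2 of [T]_S.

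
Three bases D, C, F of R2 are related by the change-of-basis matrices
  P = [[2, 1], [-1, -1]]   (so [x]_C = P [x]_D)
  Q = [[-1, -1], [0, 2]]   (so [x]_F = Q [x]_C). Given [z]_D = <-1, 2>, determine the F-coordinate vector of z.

Apply P to get C-coordinates <0, -1>, then Q to get F-coordinates.
The result is [z]_F = <1, -2>.

<1, -2>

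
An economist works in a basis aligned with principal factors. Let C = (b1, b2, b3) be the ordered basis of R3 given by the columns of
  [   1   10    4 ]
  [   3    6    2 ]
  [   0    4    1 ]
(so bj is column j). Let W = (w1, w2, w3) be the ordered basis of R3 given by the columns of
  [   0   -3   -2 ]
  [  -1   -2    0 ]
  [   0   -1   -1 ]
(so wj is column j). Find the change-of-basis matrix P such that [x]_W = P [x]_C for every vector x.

Let M have columns bj and N have columns wj. Then for every x, N [x]_W = x = M [x]_C, so P = N^(-1) M.
Since det N = 1, N^(-1) has integer entries; multiplying gives P = [[-1, -2, 2], [-1, -2, -2], [1, -2, 1]].

[[-1, -2, 2], [-1, -2, -2], [1, -2, 1]]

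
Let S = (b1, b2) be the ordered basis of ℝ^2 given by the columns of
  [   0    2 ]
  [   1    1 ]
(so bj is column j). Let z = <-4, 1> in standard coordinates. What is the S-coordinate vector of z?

<3, -2>

Write z = c_1 b1 + c_2 b2 and solve for the c_i.
System: 0c_1 + 2c_2 = -4, c_1 + c_2 = 1; solving gives c_1 = 3, c_2 = -2.
Check: 3b1 - 2b2 = <-4, 1>.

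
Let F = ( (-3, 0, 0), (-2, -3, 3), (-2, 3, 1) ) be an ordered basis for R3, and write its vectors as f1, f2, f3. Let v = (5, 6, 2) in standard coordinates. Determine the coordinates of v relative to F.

Write v = c_1 f1 + ... + c_3 f3 and solve for the c_i.
Solving this 3x3 system gives c = (-3, 0, 2).
Check: -3f1 + 0·f2 + 2f3 = (5, 6, 2).

(-3, 0, 2)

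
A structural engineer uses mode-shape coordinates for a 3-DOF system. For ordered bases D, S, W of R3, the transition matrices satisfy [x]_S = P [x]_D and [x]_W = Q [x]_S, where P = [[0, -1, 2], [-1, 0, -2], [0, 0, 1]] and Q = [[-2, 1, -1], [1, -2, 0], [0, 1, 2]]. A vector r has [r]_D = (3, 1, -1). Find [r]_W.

Composing the changes, [r]_W = Q P [r]_D.
Q P = [[-1, 2, -7], [2, -1, 6], [-1, 0, 0]]; applying this to (3, 1, -1) gives (6, -1, -3).

(6, -1, -3)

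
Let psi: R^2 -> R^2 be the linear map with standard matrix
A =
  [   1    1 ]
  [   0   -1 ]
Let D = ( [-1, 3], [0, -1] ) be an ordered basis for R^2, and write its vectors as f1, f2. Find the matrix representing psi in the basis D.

[[-2, 1], [-3, 2]]

Let P have columns f1, f2. Then [psi]_D = P^(-1) A P.
Here det P = 1, so P^(-1) is integer; computing A P first and then P^(-1)(A P) gives [[-2, 1], [-3, 2]].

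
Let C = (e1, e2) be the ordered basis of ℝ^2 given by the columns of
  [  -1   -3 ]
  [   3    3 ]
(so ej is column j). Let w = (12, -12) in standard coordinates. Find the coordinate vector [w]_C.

We seek scalars with c_1 e1 + c_2 e2 = w; equivalently solve M c = w where the columns of M are e1, e2.
System: -c_1 - 3c_2 = 12, 3c_1 + 3c_2 = -12; solving gives c_1 = 0, c_2 = -4.
Check: 0·e1 - 4e2 = (12, -12).

(0, -4)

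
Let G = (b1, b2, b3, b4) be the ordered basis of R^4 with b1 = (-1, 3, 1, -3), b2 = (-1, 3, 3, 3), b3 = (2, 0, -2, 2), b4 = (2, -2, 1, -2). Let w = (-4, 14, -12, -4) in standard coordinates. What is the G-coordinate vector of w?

[w]_G is the unique c with M c = w, where M has columns b1, ..., b4.
Solving this 4x4 system gives c = (4, -2, 3, -4).
Check: 4b1 - 2b2 + 3b3 - 4b4 = (-4, 14, -12, -4).

(4, -2, 3, -4)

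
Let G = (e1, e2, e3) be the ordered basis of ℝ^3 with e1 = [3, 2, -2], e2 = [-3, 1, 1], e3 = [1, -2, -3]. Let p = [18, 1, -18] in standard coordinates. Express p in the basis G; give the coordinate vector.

[4, -1, 3]

Write p = c_1 e1 + ... + c_3 e3 and solve for the c_i.
Solving this 3x3 system gives c = (4, -1, 3).
Check: 4e1 - e2 + 3e3 = [18, 1, -18].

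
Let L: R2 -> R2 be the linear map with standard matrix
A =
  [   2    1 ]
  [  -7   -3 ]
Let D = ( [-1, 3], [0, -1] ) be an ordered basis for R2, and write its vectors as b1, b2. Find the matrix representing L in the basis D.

The j-th column of [L]_D is [L(bj)]_D.
L(b1) = A b1 = [1, -2] = -b1 - b2, so column 1 is [-1, -1].
Repeating for b2 and assembling the columns gives [[-1, 1], [-1, 0]].

[[-1, 1], [-1, 0]]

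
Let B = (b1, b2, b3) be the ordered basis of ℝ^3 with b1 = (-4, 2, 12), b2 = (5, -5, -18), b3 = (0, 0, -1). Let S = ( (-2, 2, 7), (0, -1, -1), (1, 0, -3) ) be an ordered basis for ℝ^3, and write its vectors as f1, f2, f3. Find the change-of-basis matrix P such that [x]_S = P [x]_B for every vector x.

[[2, -2, 1], [2, 1, 2], [0, 1, 2]]

Column j of P is [bj]_S, since P maps B-coordinates to S-coordinates.
Expressing b1 in S: b1 = 2f1 + 2f2 + 0·f3, so column 1 of P is (2, 2, 0).
Doing the same for each bj gives P = [[2, -2, 1], [2, 1, 2], [0, 1, 2]].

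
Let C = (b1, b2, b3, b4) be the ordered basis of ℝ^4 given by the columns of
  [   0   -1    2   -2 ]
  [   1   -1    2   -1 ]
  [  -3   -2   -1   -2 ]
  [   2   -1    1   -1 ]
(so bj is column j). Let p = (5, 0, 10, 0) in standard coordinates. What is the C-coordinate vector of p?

(-1, 1, -1, -4)

Write p = c_1 b1 + ... + c_4 b4 and solve for the c_i.
Gaussian elimination on [M | p] yields c = (-1, 1, -1, -4).
Check: -b1 + b2 - b3 - 4b4 = (5, 0, 10, 0).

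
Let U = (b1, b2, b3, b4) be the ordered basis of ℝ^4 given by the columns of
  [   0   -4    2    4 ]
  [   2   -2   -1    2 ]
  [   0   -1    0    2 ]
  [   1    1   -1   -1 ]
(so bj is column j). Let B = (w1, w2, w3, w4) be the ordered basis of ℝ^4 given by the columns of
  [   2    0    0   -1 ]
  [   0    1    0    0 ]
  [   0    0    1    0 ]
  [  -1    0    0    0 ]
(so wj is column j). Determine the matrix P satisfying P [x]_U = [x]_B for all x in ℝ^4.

[[-1, -1, 1, 1], [2, -2, -1, 2], [0, -1, 0, 2], [-2, 2, 0, -2]]

Column j of P is [bj]_B, since P maps U-coordinates to B-coordinates.
Expressing b1 in B: b1 = -w1 + 2w2 + 0·w3 - 2w4, so column 1 of P is [-1, 2, 0, -2].
Doing the same for each bj gives P = [[-1, -1, 1, 1], [2, -2, -1, 2], [0, -1, 0, 2], [-2, 2, 0, -2]].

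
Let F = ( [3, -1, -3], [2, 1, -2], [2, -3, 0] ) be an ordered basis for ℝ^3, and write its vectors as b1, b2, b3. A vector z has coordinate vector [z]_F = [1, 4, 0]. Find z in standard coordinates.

[11, 3, -11]

The coordinates say z = b1 + 4b2 + 0·b3; adding the scaled basis vectors gives [11, 3, -11].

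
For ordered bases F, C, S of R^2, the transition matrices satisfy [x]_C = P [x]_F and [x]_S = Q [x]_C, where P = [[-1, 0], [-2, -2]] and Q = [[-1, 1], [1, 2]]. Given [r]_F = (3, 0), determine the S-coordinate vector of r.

Composing the changes, [r]_S = Q P [r]_F.
Q P = [[-1, -2], [-5, -4]]; applying this to (3, 0) gives (-3, -15).

(-3, -15)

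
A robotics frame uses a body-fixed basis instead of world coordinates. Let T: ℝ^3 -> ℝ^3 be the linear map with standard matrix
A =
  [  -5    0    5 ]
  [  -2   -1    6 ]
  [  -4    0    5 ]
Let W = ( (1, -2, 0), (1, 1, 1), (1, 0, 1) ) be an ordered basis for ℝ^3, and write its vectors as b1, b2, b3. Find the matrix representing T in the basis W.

[[-1, -1, -1], [-2, 1, 2], [-2, 0, -1]]

The j-th column of [T]_W is [T(bj)]_W.
T(b1) = A b1 = (-5, 0, -4) = -b1 - 2b2 - 2b3, so column 1 is (-1, -2, -2).
Repeating for b2, b3 and assembling the columns gives [[-1, -1, -1], [-2, 1, 2], [-2, 0, -1]].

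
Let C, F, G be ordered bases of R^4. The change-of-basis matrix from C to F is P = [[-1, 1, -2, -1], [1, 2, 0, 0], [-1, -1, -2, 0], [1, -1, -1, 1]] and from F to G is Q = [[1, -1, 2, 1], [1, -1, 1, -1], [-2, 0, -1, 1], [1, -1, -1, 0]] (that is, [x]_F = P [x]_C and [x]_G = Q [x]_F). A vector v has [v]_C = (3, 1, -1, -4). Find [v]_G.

(-6, -2, -7, 1)

Apply P to get F-coordinates (4, 5, -2, -1), then Q to get G-coordinates.
The result is [v]_G = (-6, -2, -7, 1).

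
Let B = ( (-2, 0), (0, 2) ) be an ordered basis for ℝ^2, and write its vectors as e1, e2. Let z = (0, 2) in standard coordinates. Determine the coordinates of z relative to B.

(0, 1)

[z]_B is the unique c with M c = z, where M has columns e1, e2.
System: -2c_1 + 0c_2 = 0, 0c_1 + 2c_2 = 2; solving gives c_1 = 0, c_2 = 1.
Check: 0·e1 + e2 = (0, 2).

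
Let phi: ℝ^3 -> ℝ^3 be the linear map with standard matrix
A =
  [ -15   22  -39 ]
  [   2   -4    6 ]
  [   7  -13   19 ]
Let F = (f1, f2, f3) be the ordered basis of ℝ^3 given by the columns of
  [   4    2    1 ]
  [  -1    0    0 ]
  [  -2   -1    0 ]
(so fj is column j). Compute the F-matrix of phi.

[[0, 2, -2], [-3, 1, -3], [2, -1, -1]]

With P the matrix whose columns are f1, ..., f3, [phi]_F = P^(-1) A P.
Column by column: phi(f1) = A f1 = <-4, 0, 3>; its F-coordinates <0, -3, 2> give column 1.
Continuing for each basis vector yields [phi]_F = [[0, 2, -2], [-3, 1, -3], [2, -1, -1]].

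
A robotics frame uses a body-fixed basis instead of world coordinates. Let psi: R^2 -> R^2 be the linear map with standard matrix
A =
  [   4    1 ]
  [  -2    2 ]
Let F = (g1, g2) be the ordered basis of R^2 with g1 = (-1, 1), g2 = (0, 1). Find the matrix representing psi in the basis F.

[[3, -1], [1, 3]]

The j-th column of [psi]_F is [psi(gj)]_F.
psi(g1) = A g1 = (-3, 4) = 3g1 + g2, so column 1 is (3, 1).
Repeating for g2 and assembling the columns gives [[3, -1], [1, 3]].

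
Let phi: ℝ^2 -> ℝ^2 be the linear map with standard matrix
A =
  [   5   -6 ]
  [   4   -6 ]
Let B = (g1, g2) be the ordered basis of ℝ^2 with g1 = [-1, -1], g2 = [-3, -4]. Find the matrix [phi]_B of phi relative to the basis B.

With P the matrix whose columns are g1, g2, [phi]_B = P^(-1) A P.
Column by column: phi(g1) = A g1 = [1, 2]; its B-coordinates [2, -1] give column 1.
Continuing for each basis vector yields [phi]_B = [[2, 0], [-1, -3]].

[[2, 0], [-1, -3]]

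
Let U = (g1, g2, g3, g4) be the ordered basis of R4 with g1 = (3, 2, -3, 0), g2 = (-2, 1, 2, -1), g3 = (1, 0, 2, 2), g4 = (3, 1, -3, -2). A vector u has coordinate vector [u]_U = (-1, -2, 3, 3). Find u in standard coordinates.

(13, -1, -4, 2)

The coordinates say u = -g1 - 2g2 + 3g3 + 3g4; adding the scaled basis vectors gives (13, -1, -4, 2).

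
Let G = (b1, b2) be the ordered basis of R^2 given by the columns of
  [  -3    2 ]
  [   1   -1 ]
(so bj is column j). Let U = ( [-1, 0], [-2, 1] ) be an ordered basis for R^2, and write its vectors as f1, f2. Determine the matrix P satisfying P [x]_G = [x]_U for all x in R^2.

Take x = bj: its G-coordinates are the j-th standard unit vector, so P e_j — column j of P — equals [bj]_U.
b1 = f1 + f2, giving column 1 = [1, 1]; repeating for each j gives P = [[1, 0], [1, -1]].

[[1, 0], [1, -1]]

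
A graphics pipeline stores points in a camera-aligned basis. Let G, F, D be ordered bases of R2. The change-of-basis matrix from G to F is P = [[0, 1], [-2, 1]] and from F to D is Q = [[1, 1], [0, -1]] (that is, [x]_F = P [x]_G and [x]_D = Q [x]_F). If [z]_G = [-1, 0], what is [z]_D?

[2, -2]

Composing the changes, [z]_D = Q P [z]_G.
Q P = [[-2, 2], [2, -1]]; applying this to [-1, 0] gives [2, -2].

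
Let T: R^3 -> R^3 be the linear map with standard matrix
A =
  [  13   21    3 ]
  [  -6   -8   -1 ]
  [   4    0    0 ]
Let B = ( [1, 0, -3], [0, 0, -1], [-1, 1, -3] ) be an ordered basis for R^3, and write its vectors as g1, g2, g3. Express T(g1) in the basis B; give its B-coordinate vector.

Column 1 of [T]_B is the B-coordinate vector of T(g1).
In standard coordinates T(g1) = A g1 = [4, -3, 4].
Converting to B: [4, -3, 4] = g1 + 2g2 - 3g3, so the coordinate vector is [1, 2, -3].

[1, 2, -3]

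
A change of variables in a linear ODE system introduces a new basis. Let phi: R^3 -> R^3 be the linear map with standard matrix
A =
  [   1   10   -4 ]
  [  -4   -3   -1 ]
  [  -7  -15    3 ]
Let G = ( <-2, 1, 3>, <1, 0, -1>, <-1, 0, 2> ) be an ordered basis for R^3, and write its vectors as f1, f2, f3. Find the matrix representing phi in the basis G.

[[2, -3, 2], [2, -3, -3], [2, -2, 2]]

The j-th column of [phi]_G is [phi(fj)]_G.
phi(f1) = A f1 = <-4, 2, 8> = 2f1 + 2f2 + 2f3, so column 1 is <2, 2, 2>.
Repeating for f2, f3 and assembling the columns gives [[2, -3, 2], [2, -3, -3], [2, -2, 2]].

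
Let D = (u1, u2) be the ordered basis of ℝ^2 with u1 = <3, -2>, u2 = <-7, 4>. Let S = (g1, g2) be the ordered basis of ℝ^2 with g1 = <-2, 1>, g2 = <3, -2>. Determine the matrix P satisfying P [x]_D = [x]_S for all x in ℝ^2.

[[0, 2], [1, -1]]

Take x = uj: its D-coordinates are the j-th standard unit vector, so P e_j — column j of P — equals [uj]_S.
u1 = 0·g1 + g2, giving column 1 = <0, 1>; repeating for each j gives P = [[0, 2], [1, -1]].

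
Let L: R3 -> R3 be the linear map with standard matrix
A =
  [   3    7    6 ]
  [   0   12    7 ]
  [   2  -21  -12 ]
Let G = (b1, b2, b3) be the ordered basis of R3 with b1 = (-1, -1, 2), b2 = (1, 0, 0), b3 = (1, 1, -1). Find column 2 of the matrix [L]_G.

(2, 3, 2)

Compute L(b2) = A b2 = (3, 0, 2) in standard coordinates.
Then write this in G-coordinates: solve for y in y_1 b1 + ... + y_3 b3 = (3, 0, 2).
This gives y = (2, 3, 2), which is column 2 of [L]_G.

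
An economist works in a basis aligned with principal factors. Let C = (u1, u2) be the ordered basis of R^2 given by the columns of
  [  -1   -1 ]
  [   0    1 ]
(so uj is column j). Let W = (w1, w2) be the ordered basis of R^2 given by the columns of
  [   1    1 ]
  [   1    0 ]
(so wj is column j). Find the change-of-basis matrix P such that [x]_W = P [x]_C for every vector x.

Let M have columns uj and N have columns wj. Then for every x, N [x]_W = x = M [x]_C, so P = N^(-1) M.
Since det N = -1, N^(-1) has integer entries; multiplying gives P = [[0, 1], [-1, -2]].

[[0, 1], [-1, -2]]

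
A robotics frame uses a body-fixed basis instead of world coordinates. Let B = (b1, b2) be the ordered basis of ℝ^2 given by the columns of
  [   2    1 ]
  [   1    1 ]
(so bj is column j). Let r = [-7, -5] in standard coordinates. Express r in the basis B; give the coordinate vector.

Write r = c_1 b1 + c_2 b2 and solve for the c_i.
System: 2c_1 + c_2 = -7, c_1 + c_2 = -5; solving gives c_1 = -2, c_2 = -3.
Check: -2b1 - 3b2 = [-7, -5].

[-2, -3]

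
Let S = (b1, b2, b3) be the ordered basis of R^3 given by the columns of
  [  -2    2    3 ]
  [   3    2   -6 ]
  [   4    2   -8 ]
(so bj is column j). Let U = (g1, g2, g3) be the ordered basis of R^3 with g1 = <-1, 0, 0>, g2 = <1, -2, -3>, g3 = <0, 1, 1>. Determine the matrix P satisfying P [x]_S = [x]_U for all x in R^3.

[[1, -2, -1], [-1, 0, 2], [1, 2, -2]]

Let M have columns bj and N have columns gj. Then for every x, N [x]_U = x = M [x]_S, so P = N^(-1) M.
Since det N = -1, N^(-1) has integer entries; multiplying gives P = [[1, -2, -1], [-1, 0, 2], [1, 2, -2]].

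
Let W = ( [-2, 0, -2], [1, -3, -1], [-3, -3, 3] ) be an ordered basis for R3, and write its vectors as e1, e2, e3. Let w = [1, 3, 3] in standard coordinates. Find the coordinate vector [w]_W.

Write w = c_1 e1 + ... + c_3 e3 and solve for the c_i.
Row-reducing the augmented matrix [M | w] gives c = (-1, -1, 0).
Check: -e1 - e2 + 0·e3 = [1, 3, 3].

[-1, -1, 0]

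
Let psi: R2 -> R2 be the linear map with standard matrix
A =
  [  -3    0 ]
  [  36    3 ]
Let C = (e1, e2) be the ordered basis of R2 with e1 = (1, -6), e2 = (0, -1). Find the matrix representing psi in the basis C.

With P the matrix whose columns are e1, e2, [psi]_C = P^(-1) A P.
Column by column: psi(e1) = A e1 = (-3, 18); its C-coordinates (-3, 0) give column 1.
Continuing for each basis vector yields [psi]_C = [[-3, 0], [0, 3]].

[[-3, 0], [0, 3]]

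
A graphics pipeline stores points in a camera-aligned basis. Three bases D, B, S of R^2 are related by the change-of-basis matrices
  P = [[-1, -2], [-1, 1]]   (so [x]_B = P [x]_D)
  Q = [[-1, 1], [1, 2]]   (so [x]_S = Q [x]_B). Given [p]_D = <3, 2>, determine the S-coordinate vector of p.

<6, -9>

First [p]_B = P [p]_D = <-7, -1>.
Then [p]_S = Q [p]_B = <6, -9>.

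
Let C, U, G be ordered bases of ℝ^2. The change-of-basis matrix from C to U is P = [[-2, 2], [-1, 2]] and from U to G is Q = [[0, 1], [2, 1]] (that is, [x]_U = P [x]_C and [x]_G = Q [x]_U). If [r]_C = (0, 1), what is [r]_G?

Apply P to get U-coordinates (2, 2), then Q to get G-coordinates.
The result is [r]_G = (2, 6).

(2, 6)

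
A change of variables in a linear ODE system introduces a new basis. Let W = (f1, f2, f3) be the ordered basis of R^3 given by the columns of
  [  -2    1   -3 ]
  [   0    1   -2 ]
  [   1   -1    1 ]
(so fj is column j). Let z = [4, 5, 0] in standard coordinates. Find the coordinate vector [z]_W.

Write z = c_1 f1 + ... + c_3 f3 and solve for the c_i.
Gaussian elimination on [M | z] yields c = (2, -1, -3).
Check: 2f1 - f2 - 3f3 = [4, 5, 0].

[2, -1, -3]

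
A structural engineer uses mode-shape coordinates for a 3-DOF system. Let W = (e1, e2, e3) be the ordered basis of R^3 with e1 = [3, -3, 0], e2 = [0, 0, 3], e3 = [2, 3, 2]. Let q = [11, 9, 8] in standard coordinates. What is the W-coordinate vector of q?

[1, 0, 4]

We seek scalars with c_1 e1 + ... + c_3 e3 = q; equivalently solve M c = q where the columns of M are e1, ..., e3.
Row-reducing the augmented matrix [M | q] gives c = (1, 0, 4).
Check: e1 + 0·e2 + 4e3 = [11, 9, 8].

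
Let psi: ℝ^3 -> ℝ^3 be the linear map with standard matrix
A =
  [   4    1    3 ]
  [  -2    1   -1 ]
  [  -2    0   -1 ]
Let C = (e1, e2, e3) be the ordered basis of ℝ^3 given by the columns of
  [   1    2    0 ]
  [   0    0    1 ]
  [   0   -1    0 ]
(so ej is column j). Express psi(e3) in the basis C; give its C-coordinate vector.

Compute psi(e3) = A e3 = <1, 1, 0> in standard coordinates.
Then write this in C-coordinates: solve for y in y_1 e1 + ... + y_3 e3 = <1, 1, 0>.
This gives y = <1, 0, 1>, which is column 3 of [psi]_C.

<1, 0, 1>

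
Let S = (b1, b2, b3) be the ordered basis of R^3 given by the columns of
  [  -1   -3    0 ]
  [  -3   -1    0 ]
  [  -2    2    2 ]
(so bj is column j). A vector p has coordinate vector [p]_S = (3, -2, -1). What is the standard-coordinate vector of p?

The coordinates say p = 3b1 - 2b2 - b3; adding the scaled basis vectors gives (3, -7, -12).

(3, -7, -12)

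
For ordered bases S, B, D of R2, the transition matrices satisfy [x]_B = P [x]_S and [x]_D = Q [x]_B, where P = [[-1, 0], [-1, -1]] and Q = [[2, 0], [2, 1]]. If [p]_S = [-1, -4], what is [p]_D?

[2, 7]

Apply P to get B-coordinates [1, 5], then Q to get D-coordinates.
The result is [p]_D = [2, 7].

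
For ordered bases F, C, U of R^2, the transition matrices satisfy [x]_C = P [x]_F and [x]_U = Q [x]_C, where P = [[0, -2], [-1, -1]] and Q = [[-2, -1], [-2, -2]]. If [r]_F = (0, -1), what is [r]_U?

(-5, -6)

Apply P to get C-coordinates (2, 1), then Q to get U-coordinates.
The result is [r]_U = (-5, -6).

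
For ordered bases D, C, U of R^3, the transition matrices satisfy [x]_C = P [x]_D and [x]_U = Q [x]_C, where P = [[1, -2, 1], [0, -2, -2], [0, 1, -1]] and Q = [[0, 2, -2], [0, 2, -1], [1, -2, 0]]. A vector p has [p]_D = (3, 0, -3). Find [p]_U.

(6, 9, -12)

Composing the changes, [p]_U = Q P [p]_D.
Q P = [[0, -6, -2], [0, -5, -3], [1, 2, 5]]; applying this to (3, 0, -3) gives (6, 9, -12).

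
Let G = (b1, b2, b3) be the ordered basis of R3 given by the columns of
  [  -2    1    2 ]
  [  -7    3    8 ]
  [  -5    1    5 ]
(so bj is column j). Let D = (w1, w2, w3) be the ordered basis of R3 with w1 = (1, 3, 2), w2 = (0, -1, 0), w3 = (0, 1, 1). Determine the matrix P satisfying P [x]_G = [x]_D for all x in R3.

Let M have columns bj and N have columns wj. Then for every x, N [x]_D = x = M [x]_G, so P = N^(-1) M.
Since det N = -1, N^(-1) has integer entries; multiplying gives P = [[-2, 1, 2], [0, -1, -1], [-1, -1, 1]].

[[-2, 1, 2], [0, -1, -1], [-1, -1, 1]]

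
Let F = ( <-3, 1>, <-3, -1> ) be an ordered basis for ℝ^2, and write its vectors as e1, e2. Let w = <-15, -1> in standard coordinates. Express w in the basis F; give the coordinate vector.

[w]_F is the unique c with M c = w, where M has columns e1, e2.
System: -3c_1 - 3c_2 = -15, c_1 - c_2 = -1; solving gives c_1 = 2, c_2 = 3.
Check: 2e1 + 3e2 = <-15, -1>.

<2, 3>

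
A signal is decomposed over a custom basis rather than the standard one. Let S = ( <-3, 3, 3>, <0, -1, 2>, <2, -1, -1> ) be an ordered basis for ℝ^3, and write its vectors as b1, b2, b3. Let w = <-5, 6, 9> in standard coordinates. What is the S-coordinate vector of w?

We seek scalars with c_1 b1 + ... + c_3 b3 = w; equivalently solve M c = w where the columns of M are b1, ..., b3.
Gaussian elimination on [M | w] yields c = (3, 1, 2).
Check: 3b1 + b2 + 2b3 = <-5, 6, 9>.

<3, 1, 2>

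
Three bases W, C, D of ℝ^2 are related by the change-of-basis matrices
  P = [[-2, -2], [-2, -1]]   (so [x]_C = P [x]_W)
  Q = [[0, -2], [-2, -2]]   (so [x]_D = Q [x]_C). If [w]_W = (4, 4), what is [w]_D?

(24, 56)

Apply P to get C-coordinates (-16, -12), then Q to get D-coordinates.
The result is [w]_D = (24, 56).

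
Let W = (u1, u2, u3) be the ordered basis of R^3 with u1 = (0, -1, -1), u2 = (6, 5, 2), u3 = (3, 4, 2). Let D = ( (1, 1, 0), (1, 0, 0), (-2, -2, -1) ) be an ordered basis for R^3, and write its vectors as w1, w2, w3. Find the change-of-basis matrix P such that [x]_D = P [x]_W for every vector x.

[[1, 1, 0], [1, 1, -1], [1, -2, -2]]

Column j of P is [uj]_D, since P maps W-coordinates to D-coordinates.
Expressing u1 in D: u1 = w1 + w2 + w3, so column 1 of P is (1, 1, 1).
Doing the same for each uj gives P = [[1, 1, 0], [1, 1, -1], [1, -2, -2]].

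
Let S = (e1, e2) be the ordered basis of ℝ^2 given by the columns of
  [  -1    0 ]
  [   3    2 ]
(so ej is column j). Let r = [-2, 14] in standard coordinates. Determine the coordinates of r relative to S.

[r]_S is the unique c with M c = r, where M has columns e1, e2.
System: -c_1 + 0c_2 = -2, 3c_1 + 2c_2 = 14; solving gives c_1 = 2, c_2 = 4.
Check: 2e1 + 4e2 = [-2, 14].

[2, 4]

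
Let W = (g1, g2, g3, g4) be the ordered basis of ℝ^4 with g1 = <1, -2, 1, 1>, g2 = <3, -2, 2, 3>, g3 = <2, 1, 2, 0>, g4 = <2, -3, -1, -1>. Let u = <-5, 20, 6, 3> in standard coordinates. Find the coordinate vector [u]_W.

[u]_W is the unique c with M c = u, where M has columns g1, ..., g4.
Solving this 4x4 system gives c = (-4, 1, 2, -4).
Check: -4g1 + g2 + 2g3 - 4g4 = <-5, 20, 6, 3>.

<-4, 1, 2, -4>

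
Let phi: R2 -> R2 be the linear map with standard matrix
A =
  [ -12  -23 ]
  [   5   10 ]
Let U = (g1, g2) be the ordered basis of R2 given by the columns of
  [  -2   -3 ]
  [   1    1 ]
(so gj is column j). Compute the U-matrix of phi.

[[1, -2], [-1, -3]]

The j-th column of [phi]_U is [phi(gj)]_U.
phi(g1) = A g1 = <1, 0> = g1 - g2, so column 1 is <1, -1>.
Repeating for g2 and assembling the columns gives [[1, -2], [-1, -3]].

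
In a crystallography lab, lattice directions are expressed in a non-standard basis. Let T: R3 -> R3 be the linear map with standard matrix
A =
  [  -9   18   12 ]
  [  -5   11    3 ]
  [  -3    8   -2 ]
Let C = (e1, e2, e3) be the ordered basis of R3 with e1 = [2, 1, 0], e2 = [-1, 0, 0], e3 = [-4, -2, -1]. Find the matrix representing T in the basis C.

With P the matrix whose columns are e1, ..., e3, [T]_C = P^(-1) A P.
Column by column: T(e1) = A e1 = [0, 1, 2]; its C-coordinates [-3, 2, -2] give column 1.
Continuing for each basis vector yields [T]_C = [[-3, -1, -1], [2, 1, 2], [-2, -3, 2]].

[[-3, -1, -1], [2, 1, 2], [-2, -3, 2]]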